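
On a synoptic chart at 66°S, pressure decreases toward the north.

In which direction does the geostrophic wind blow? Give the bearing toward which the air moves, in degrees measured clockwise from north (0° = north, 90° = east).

270°

The pressure-gradient force points toward the north (bearing 000°).
Geostrophic balance: in the Southern Hemisphere the Coriolis force deflects motion to the left, so the geostrophic wind blows 90° to the left of the pressure-gradient force (low pressure on the right).
Rotating 000° by 90° counterclockwise gives 270° — the wind blows toward the west.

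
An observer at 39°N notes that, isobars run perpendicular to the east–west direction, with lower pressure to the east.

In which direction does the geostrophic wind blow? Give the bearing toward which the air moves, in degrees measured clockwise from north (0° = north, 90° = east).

The pressure-gradient force points toward the east (bearing 090°).
Geostrophic balance: in the Northern Hemisphere the Coriolis force deflects motion to the right, so the geostrophic wind blows 90° to the right of the pressure-gradient force (low pressure on the left).
Rotating 090° by 90° clockwise gives 180° — the wind blows toward the south.

180°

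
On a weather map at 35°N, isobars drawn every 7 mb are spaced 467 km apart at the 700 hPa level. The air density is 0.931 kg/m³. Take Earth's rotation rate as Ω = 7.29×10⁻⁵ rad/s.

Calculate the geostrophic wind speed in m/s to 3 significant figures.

19.3 m/s

Coriolis parameter at 35°N:
f = 2Ω sin φ = 2 × 7.29×10⁻⁵ × sin 35° = 8.36×10⁻⁵ s⁻¹
Pressure gradient: |∂P/∂n| = 700 Pa / 467000 m = 1.50×10⁻³ Pa/m
Geostrophic balance (pressure-gradient force = Coriolis force):
V_g = (1/(fρ)) |∂P/∂n| = 1.50×10⁻³ / (8.36×10⁻⁵ × 0.931) = 19.3 m/s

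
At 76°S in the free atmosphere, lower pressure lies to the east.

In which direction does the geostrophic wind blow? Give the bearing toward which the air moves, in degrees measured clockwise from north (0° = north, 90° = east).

The pressure-gradient force points toward the east (bearing 090°).
Geostrophic balance: in the Southern Hemisphere the Coriolis force deflects motion to the left, so the geostrophic wind blows 90° to the left of the pressure-gradient force (low pressure on the right).
Rotating 090° by 90° counterclockwise gives 000° — the wind blows toward the north.

000°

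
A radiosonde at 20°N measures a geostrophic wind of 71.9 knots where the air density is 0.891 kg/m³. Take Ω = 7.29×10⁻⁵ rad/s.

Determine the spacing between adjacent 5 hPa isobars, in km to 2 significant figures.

Coriolis parameter at 20°N:
f = 2Ω sin φ = 2 × 7.29×10⁻⁵ × sin 20° = 4.99×10⁻⁵ s⁻¹
Wind speed in SI: 71.9 knots = 37.0 m/s
Geostrophic balance rearranged: |∂P/∂n| = f ρ V_g
|∂P/∂n| = 4.99×10⁻⁵ × 0.891 × 37.0 = 1.64×10⁻³ Pa/m
Isobar spacing: Δn = ΔP/|∂P/∂n| = 500 Pa / 1.64×10⁻³ Pa/m = 304240 m ≈ 300 km

300 km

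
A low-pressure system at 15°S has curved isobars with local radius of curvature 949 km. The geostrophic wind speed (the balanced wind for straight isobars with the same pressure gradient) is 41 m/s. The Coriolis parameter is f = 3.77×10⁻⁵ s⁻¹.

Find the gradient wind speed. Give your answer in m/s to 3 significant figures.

24.4 m/s

Around a low, centrifugal force acts outward with Coriolis, so pressure-gradient force balances both:
(1/ρ)|∂P/∂n| = fV + V²/R  →  V² + fR·V − fR·V_g = 0
With fR = 3.77×10⁻⁵ × 949×10³ m = 35.8 m/s:
V = [−fR + √((fR)² + 4 fR V_g)]/2 = [−35.8 + √(35.8² + 4×35.8×41)]/2 = 24.4 m/s
Subgeostrophic (V < V_g = 41 m/s), as expected around a low.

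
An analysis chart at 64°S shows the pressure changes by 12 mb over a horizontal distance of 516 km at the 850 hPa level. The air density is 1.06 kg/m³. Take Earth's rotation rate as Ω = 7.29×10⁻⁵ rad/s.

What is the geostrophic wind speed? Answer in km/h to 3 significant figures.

60.3 km/h

Coriolis parameter at 64°S:
f = 2Ω sin φ = 2 × 7.29×10⁻⁵ × sin 64° = 1.31×10⁻⁴ s⁻¹
Pressure gradient: |∂P/∂n| = 1200 Pa / 516000 m = 2.33×10⁻³ Pa/m
Geostrophic balance (pressure-gradient force = Coriolis force):
V_g = (1/(fρ)) |∂P/∂n| = 2.33×10⁻³ / (1.31×10⁻⁴ × 1.06) = 16.7 m/s
Converting: 16.7 m/s × 3.6 = 60.3 km/h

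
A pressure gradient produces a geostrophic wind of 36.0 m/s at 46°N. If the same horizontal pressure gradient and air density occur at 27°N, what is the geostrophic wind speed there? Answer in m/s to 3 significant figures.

With the same pressure gradient and density, V_g ∝ 1/f ∝ 1/sin φ.
V₂ = V₁ · sin φ₁ / sin φ₂ = 36.0 × sin 46° / sin 27°
V₂ = 36.0 × 0.7193/0.4540 = 57.0 m/s

57.0 m/s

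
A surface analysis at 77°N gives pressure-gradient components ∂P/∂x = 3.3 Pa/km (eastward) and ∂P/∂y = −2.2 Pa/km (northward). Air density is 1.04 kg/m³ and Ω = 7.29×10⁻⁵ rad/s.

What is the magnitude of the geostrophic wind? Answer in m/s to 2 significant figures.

27 m/s

Coriolis parameter at 77°N:
f = 2Ω sin φ = 2 × 7.29×10⁻⁵ × sin 77° = 1.42×10⁻⁴ s⁻¹
Component geostrophic relations (x east, y north):
u_g = −(1/(fρ)) ∂P/∂y,  v_g = (1/(fρ)) ∂P/∂x
u_g = −(−2.2×10⁻³)/(1.42×10⁻⁴ × 1.04) = 14.9 m/s;  v_g = (3.3×10⁻³)/(1.42×10⁻⁴ × 1.04) = 22.3 m/s
|V_g| = √(u_g² + v_g²) = 26.8 m/s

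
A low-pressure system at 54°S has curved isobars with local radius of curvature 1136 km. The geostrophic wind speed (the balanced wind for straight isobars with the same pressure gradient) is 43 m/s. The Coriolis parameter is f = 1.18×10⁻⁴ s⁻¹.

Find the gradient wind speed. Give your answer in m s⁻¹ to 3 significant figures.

34.2 m s⁻¹

Around a low, centrifugal force acts outward with Coriolis, so pressure-gradient force balances both:
(1/ρ)|∂P/∂n| = fV + V²/R  →  V² + fR·V − fR·V_g = 0
With fR = 1.18×10⁻⁴ × 1136×10³ m = 134 m/s:
V = [−fR + √((fR)² + 4 fR V_g)]/2 = [−134 + √(134² + 4×134×43)]/2 = 34.2 m/s
Subgeostrophic (V < V_g = 43 m/s), as expected around a low.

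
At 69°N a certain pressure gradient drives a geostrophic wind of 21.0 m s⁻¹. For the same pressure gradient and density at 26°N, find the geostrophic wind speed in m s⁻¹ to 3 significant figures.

With the same pressure gradient and density, V_g ∝ 1/f ∝ 1/sin φ.
V₂ = V₁ · sin φ₁ / sin φ₂ = 21.0 × sin 69° / sin 26°
V₂ = 21.0 × 0.9336/0.4384 = 44.7 m s⁻¹

44.7 m s⁻¹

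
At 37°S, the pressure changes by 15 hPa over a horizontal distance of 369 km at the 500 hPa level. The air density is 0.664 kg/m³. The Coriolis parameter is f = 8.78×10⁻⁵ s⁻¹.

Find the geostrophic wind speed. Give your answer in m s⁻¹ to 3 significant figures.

Pressure gradient: |∂P/∂n| = 1500 Pa / 369000 m = 4.07×10⁻³ Pa/m
Geostrophic balance (pressure-gradient force = Coriolis force):
V_g = (1/(fρ)) |∂P/∂n| = 4.07×10⁻³ / (8.78×10⁻⁵ × 0.664) = 69.7 m/s

69.7 m s⁻¹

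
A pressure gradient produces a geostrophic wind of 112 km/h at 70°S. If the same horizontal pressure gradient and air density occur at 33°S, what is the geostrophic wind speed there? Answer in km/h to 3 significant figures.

With the same pressure gradient and density, V_g ∝ 1/f ∝ 1/sin φ.
V₂ = V₁ · sin φ₁ / sin φ₂ = 112 × sin 70° / sin 33°
V₂ = 112 × 0.9397/0.5446 = 193 km/h

193 km/h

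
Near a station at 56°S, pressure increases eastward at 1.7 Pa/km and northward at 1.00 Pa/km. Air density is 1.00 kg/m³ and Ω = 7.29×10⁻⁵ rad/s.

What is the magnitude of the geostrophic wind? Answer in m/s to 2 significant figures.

Coriolis parameter at 56°S:
f = 2Ω sin φ = 2 × 7.29×10⁻⁵ × sin 56° = 1.21×10⁻⁴ s⁻¹
In the Southern Hemisphere f is negative: f = −1.21×10⁻⁴ s⁻¹.
Component geostrophic relations (x east, y north):
u_g = −(1/(fρ)) ∂P/∂y,  v_g = (1/(fρ)) ∂P/∂x
u_g = −(1.00×10⁻³)/(−1.21×10⁻⁴ × 1.00) = 8.27 m/s;  v_g = (1.7×10⁻³)/(−1.21×10⁻⁴ × 1.00) = −14.1 m/s
|V_g| = √(u_g² + v_g²) = 16.3 m/s

16 m/s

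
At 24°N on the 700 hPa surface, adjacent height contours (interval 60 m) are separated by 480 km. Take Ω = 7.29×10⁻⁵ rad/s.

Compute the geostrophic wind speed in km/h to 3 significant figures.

74.4 km/h

Coriolis parameter at 24°N:
f = 2Ω sin φ = 2 × 7.29×10⁻⁵ × sin 24° = 5.93×10⁻⁵ s⁻¹
Height gradient: |∂Z/∂n| = 60 m / 480000 m = 1.25×10⁻⁴
On a pressure surface, geostrophic balance gives V_g = (g/f)|∂Z/∂n|:
V_g = 9.81 × 1.25×10⁻⁴ / 5.93×10⁻⁵ = 20.7 m/s
Converting: 20.7 m/s × 3.6 = 74.4 km/h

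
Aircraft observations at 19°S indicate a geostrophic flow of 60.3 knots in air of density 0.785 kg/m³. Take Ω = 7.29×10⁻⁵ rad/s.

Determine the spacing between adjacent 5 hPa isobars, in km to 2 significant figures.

Coriolis parameter at 19°S:
f = 2Ω sin φ = 2 × 7.29×10⁻⁵ × sin 19° = 4.75×10⁻⁵ s⁻¹
Wind speed in SI: 60.3 knots = 31.0 m/s
Geostrophic balance rearranged: |∂P/∂n| = f ρ V_g
|∂P/∂n| = 4.75×10⁻⁵ × 0.785 × 31.0 = 1.16×10⁻³ Pa/m
Isobar spacing: Δn = ΔP/|∂P/∂n| = 500 Pa / 1.16×10⁻³ Pa/m = 432559 m ≈ 430 km

430 km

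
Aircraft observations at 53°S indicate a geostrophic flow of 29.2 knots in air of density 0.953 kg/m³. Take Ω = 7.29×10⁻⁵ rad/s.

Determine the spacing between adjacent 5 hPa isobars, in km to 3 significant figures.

300 km

Coriolis parameter at 53°S:
f = 2Ω sin φ = 2 × 7.29×10⁻⁵ × sin 53° = 1.16×10⁻⁴ s⁻¹
Wind speed in SI: 29.2 knots = 15.0 m/s
Geostrophic balance rearranged: |∂P/∂n| = f ρ V_g
|∂P/∂n| = 1.16×10⁻⁴ × 0.953 × 15.0 = 1.67×10⁻³ Pa/m
Isobar spacing: Δn = ΔP/|∂P/∂n| = 500 Pa / 1.67×10⁻³ Pa/m = 299951 m ≈ 300 km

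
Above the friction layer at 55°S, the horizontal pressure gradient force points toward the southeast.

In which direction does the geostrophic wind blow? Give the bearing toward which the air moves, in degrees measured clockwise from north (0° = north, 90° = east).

The pressure-gradient force points toward the southeast (bearing 135°).
Geostrophic balance: in the Southern Hemisphere the Coriolis force deflects motion to the left, so the geostrophic wind blows 90° to the left of the pressure-gradient force (low pressure on the right).
Rotating 135° by 90° counterclockwise gives 045° — the wind blows toward the northeast.

045°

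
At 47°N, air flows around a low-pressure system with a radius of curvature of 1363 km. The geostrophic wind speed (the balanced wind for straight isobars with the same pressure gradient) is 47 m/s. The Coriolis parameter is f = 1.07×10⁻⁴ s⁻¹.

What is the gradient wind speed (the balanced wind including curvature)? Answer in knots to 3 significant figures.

Around a low, centrifugal force acts outward with Coriolis, so pressure-gradient force balances both:
(1/ρ)|∂P/∂n| = fV + V²/R  →  V² + fR·V − fR·V_g = 0
With fR = 1.07×10⁻⁴ × 1363×10³ m = 146 m/s:
V = [−fR + √((fR)² + 4 fR V_g)]/2 = [−146 + √(146² + 4×146×47)]/2 = 37.4 m/s
Subgeostrophic (V < V_g = 47 m/s), as expected around a low.
Converting: 37.4 m/s × 1.944 = 72.7 knots

72.7 knots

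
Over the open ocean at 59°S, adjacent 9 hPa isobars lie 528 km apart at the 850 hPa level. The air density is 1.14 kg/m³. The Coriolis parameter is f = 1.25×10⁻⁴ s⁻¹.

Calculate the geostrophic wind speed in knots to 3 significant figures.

23.3 knots

Pressure gradient: |∂P/∂n| = 900 Pa / 528000 m = 1.70×10⁻³ Pa/m
Geostrophic balance (pressure-gradient force = Coriolis force):
V_g = (1/(fρ)) |∂P/∂n| = 1.70×10⁻³ / (1.25×10⁻⁴ × 1.14) = 12.0 m/s
Converting: 12.0 m/s × 1.944 = 23.3 knots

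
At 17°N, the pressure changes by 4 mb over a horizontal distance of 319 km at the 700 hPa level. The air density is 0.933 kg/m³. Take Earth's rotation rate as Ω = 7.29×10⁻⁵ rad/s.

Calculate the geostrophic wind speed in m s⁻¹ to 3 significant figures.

Coriolis parameter at 17°N:
f = 2Ω sin φ = 2 × 7.29×10⁻⁵ × sin 17° = 4.26×10⁻⁵ s⁻¹
Pressure gradient: |∂P/∂n| = 400 Pa / 319000 m = 1.25×10⁻³ Pa/m
Geostrophic balance (pressure-gradient force = Coriolis force):
V_g = (1/(fρ)) |∂P/∂n| = 1.25×10⁻³ / (4.26×10⁻⁵ × 0.933) = 31.5 m/s

31.5 m s⁻¹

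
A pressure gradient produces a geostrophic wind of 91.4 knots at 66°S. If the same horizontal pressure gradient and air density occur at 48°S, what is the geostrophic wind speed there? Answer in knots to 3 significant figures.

112 knots

With the same pressure gradient and density, V_g ∝ 1/f ∝ 1/sin φ.
V₂ = V₁ · sin φ₁ / sin φ₂ = 91.4 × sin 66° / sin 48°
V₂ = 91.4 × 0.9135/0.7431 = 112 knots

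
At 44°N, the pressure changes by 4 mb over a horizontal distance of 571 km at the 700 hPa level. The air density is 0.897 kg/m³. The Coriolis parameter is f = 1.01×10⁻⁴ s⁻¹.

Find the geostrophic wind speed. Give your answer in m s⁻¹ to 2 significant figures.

Pressure gradient: |∂P/∂n| = 400 Pa / 571000 m = 7.01×10⁻⁴ Pa/m
Geostrophic balance (pressure-gradient force = Coriolis force):
V_g = (1/(fρ)) |∂P/∂n| = 7.01×10⁻⁴ / (1.01×10⁻⁴ × 0.897) = 7.73 m/s

7.7 m s⁻¹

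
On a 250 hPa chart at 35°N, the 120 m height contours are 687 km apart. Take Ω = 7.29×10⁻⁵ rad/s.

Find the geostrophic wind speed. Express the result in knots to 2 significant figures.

40 knots

Coriolis parameter at 35°N:
f = 2Ω sin φ = 2 × 7.29×10⁻⁵ × sin 35° = 8.36×10⁻⁵ s⁻¹
Height gradient: |∂Z/∂n| = 120 m / 687000 m = 1.75×10⁻⁴
On a pressure surface, geostrophic balance gives V_g = (g/f)|∂Z/∂n|:
V_g = 9.81 × 1.75×10⁻⁴ / 8.36×10⁻⁵ = 20.5 m/s
Converting: 20.5 m/s × 1.944 = 40 knots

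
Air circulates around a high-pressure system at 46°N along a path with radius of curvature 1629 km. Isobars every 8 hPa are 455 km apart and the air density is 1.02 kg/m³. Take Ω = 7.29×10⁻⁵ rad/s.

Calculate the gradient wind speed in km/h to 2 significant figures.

66 km/h

Coriolis parameter at 46°N:
f = 2Ω sin φ = 2 × 7.29×10⁻⁵ × sin 46° = 1.05×10⁻⁴ s⁻¹
Pressure gradient: |∂P/∂n| = 800 Pa / 455000 m = 1.76×10⁻³ Pa/m
Geostrophic speed: V_g = |∂P/∂n|/(fρ) = 1.76×10⁻³/(1.05×10⁻⁴ × 1.02) = 16.4 m/s
Around a high, pressure-gradient force acts outward with centrifugal, so Coriolis balances both:
fV = (1/ρ)|∂P/∂n| + V²/R  →  V² − fR·V + fR·V_g = 0
With fR = 1.05×10⁻⁴ × 1629×10³ m = 171 m/s:
V = [fR − √((fR)² − 4 fR V_g)]/2 = [171 − √(171² − 4×171×16.4)]/2 = 18.4 m/s
Supergeostrophic (V > V_g = 16.4 m/s), as expected around a high.
Converting: 18.4 m/s × 3.6 = 66 km/h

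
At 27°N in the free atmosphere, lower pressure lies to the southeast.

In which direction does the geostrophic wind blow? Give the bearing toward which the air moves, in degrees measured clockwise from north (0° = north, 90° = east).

225°

The pressure-gradient force points toward the southeast (bearing 135°).
Geostrophic balance: in the Northern Hemisphere the Coriolis force deflects motion to the right, so the geostrophic wind blows 90° to the right of the pressure-gradient force (low pressure on the left).
Rotating 135° by 90° clockwise gives 225° — the wind blows toward the southwest.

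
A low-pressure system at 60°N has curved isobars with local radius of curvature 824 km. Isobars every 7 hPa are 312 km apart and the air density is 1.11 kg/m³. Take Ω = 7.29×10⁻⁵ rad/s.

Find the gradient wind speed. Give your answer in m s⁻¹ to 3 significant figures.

14.1 m s⁻¹

Coriolis parameter at 60°N:
f = 2Ω sin φ = 2 × 7.29×10⁻⁵ × sin 60° = 1.26×10⁻⁴ s⁻¹
Pressure gradient: |∂P/∂n| = 700 Pa / 312000 m = 2.24×10⁻³ Pa/m
Geostrophic speed: V_g = |∂P/∂n|/(fρ) = 2.24×10⁻³/(1.26×10⁻⁴ × 1.11) = 16.0 m/s
Around a low, centrifugal force acts outward with Coriolis, so pressure-gradient force balances both:
(1/ρ)|∂P/∂n| = fV + V²/R  →  V² + fR·V − fR·V_g = 0
With fR = 1.26×10⁻⁴ × 824×10³ m = 104 m/s:
V = [−fR + √((fR)² + 4 fR V_g)]/2 = [−104 + √(104² + 4×104×16)]/2 = 14.1 m/s
Subgeostrophic (V < V_g = 16 m/s), as expected around a low.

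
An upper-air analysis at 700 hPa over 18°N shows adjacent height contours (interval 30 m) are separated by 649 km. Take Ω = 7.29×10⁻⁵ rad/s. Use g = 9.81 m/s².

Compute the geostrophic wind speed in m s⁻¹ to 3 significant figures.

10.1 m s⁻¹

Coriolis parameter at 18°N:
f = 2Ω sin φ = 2 × 7.29×10⁻⁵ × sin 18° = 4.51×10⁻⁵ s⁻¹
Height gradient: |∂Z/∂n| = 30 m / 649000 m = 4.62×10⁻⁵
On a pressure surface, geostrophic balance gives V_g = (g/f)|∂Z/∂n|:
V_g = 9.81 × 4.62×10⁻⁵ / 4.51×10⁻⁵ = 10.1 m/s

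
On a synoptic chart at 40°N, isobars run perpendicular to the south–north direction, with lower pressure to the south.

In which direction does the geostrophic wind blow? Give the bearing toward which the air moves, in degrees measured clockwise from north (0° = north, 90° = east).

270°

The pressure-gradient force points toward the south (bearing 180°).
Geostrophic balance: in the Northern Hemisphere the Coriolis force deflects motion to the right, so the geostrophic wind blows 90° to the right of the pressure-gradient force (low pressure on the left).
Rotating 180° by 90° clockwise gives 270° — the wind blows toward the west.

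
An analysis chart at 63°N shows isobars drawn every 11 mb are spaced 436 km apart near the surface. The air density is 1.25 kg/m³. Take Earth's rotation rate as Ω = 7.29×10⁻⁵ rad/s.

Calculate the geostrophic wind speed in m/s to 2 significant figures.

Coriolis parameter at 63°N:
f = 2Ω sin φ = 2 × 7.29×10⁻⁵ × sin 63° = 1.30×10⁻⁴ s⁻¹
Pressure gradient: |∂P/∂n| = 1100 Pa / 436000 m = 2.52×10⁻³ Pa/m
Geostrophic balance (pressure-gradient force = Coriolis force):
V_g = (1/(fρ)) |∂P/∂n| = 2.52×10⁻³ / (1.30×10⁻⁴ × 1.25) = 15.5 m/s

16 m/s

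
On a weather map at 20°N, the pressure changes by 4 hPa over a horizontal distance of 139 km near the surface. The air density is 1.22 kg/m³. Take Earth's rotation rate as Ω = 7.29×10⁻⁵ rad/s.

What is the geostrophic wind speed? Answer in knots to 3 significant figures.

91.9 knots

Coriolis parameter at 20°N:
f = 2Ω sin φ = 2 × 7.29×10⁻⁵ × sin 20° = 4.99×10⁻⁵ s⁻¹
Pressure gradient: |∂P/∂n| = 400 Pa / 139000 m = 2.88×10⁻³ Pa/m
Geostrophic balance (pressure-gradient force = Coriolis force):
V_g = (1/(fρ)) |∂P/∂n| = 2.88×10⁻³ / (4.99×10⁻⁵ × 1.22) = 47.3 m/s
Converting: 47.3 m/s × 1.944 = 91.9 knots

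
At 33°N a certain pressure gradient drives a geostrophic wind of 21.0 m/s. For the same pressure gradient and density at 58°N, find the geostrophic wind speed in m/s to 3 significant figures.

With the same pressure gradient and density, V_g ∝ 1/f ∝ 1/sin φ.
V₂ = V₁ · sin φ₁ / sin φ₂ = 21.0 × sin 33° / sin 58°
V₂ = 21.0 × 0.5446/0.8480 = 13.5 m/s

13.5 m/s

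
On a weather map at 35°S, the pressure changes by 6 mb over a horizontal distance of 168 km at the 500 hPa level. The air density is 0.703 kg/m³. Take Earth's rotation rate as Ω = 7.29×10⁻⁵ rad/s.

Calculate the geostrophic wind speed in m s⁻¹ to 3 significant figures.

Coriolis parameter at 35°S:
f = 2Ω sin φ = 2 × 7.29×10⁻⁵ × sin 35° = 8.36×10⁻⁵ s⁻¹
Pressure gradient: |∂P/∂n| = 600 Pa / 168000 m = 3.57×10⁻³ Pa/m
Geostrophic balance (pressure-gradient force = Coriolis force):
V_g = (1/(fρ)) |∂P/∂n| = 3.57×10⁻³ / (8.36×10⁻⁵ × 0.703) = 60.7 m/s

60.7 m s⁻¹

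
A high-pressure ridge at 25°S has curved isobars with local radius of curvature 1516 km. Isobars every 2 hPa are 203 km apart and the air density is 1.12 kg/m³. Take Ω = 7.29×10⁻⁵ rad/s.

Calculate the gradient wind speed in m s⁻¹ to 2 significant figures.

Coriolis parameter at 25°S:
f = 2Ω sin φ = 2 × 7.29×10⁻⁵ × sin 25° = 6.16×10⁻⁵ s⁻¹
Pressure gradient: |∂P/∂n| = 200 Pa / 203000 m = 9.85×10⁻⁴ Pa/m
Geostrophic speed: V_g = |∂P/∂n|/(fρ) = 9.85×10⁻⁴/(6.16×10⁻⁵ × 1.12) = 14.3 m/s
Around a high, pressure-gradient force acts outward with centrifugal, so Coriolis balances both:
fV = (1/ρ)|∂P/∂n| + V²/R  →  V² − fR·V + fR·V_g = 0
With fR = 6.16×10⁻⁵ × 1516×10³ m = 93.4 m/s:
V = [fR − √((fR)² − 4 fR V_g)]/2 = [93.4 − √(93.4² − 4×93.4×14.3)]/2 = 17.6 m/s
Supergeostrophic (V > V_g = 14.3 m/s), as expected around a high.

18 m s⁻¹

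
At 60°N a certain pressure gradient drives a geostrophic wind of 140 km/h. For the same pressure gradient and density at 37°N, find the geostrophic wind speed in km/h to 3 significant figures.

201 km/h

With the same pressure gradient and density, V_g ∝ 1/f ∝ 1/sin φ.
V₂ = V₁ · sin φ₁ / sin φ₂ = 140 × sin 60° / sin 37°
V₂ = 140 × 0.8660/0.6018 = 201 km/h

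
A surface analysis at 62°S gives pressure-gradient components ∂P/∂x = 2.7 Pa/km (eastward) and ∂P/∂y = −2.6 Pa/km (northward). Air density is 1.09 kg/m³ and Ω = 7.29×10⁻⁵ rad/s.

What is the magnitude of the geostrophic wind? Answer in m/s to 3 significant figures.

26.7 m/s

Coriolis parameter at 62°S:
f = 2Ω sin φ = 2 × 7.29×10⁻⁵ × sin 62° = 1.29×10⁻⁴ s⁻¹
In the Southern Hemisphere f is negative: f = −1.29×10⁻⁴ s⁻¹.
Component geostrophic relations (x east, y north):
u_g = −(1/(fρ)) ∂P/∂y,  v_g = (1/(fρ)) ∂P/∂x
u_g = −(−2.6×10⁻³)/(−1.29×10⁻⁴ × 1.09) = −18.5 m/s;  v_g = (2.7×10⁻³)/(−1.29×10⁻⁴ × 1.09) = −19.2 m/s
|V_g| = √(u_g² + v_g²) = 26.7 m/s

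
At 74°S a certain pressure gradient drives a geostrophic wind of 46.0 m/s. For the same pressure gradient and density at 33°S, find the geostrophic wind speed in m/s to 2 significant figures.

With the same pressure gradient and density, V_g ∝ 1/f ∝ 1/sin φ.
V₂ = V₁ · sin φ₁ / sin φ₂ = 46.0 × sin 74° / sin 33°
V₂ = 46.0 × 0.9613/0.5446 = 81 m/s

81 m/s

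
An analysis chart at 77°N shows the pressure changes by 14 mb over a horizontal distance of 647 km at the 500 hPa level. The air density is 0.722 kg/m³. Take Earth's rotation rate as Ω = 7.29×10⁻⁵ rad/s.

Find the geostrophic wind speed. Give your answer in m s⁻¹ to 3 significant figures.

Coriolis parameter at 77°N:
f = 2Ω sin φ = 2 × 7.29×10⁻⁵ × sin 77° = 1.42×10⁻⁴ s⁻¹
Pressure gradient: |∂P/∂n| = 1400 Pa / 647000 m = 2.16×10⁻³ Pa/m
Geostrophic balance (pressure-gradient force = Coriolis force):
V_g = (1/(fρ)) |∂P/∂n| = 2.16×10⁻³ / (1.42×10⁻⁴ × 0.722) = 21.1 m/s

21.1 m s⁻¹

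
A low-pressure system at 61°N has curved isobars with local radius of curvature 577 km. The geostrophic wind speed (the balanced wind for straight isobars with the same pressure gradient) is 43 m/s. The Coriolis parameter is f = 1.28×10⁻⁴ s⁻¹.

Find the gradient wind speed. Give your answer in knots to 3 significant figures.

59.2 knots

Around a low, centrifugal force acts outward with Coriolis, so pressure-gradient force balances both:
(1/ρ)|∂P/∂n| = fV + V²/R  →  V² + fR·V − fR·V_g = 0
With fR = 1.28×10⁻⁴ × 577×10³ m = 73.9 m/s:
V = [−fR + √((fR)² + 4 fR V_g)]/2 = [−73.9 + √(73.9² + 4×73.9×43)]/2 = 30.4 m/s
Subgeostrophic (V < V_g = 43 m/s), as expected around a low.
Converting: 30.4 m/s × 1.944 = 59.2 knots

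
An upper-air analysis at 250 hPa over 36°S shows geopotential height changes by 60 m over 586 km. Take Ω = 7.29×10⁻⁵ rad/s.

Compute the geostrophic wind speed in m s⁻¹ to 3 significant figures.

11.7 m s⁻¹

Coriolis parameter at 36°S:
f = 2Ω sin φ = 2 × 7.29×10⁻⁵ × sin 36° = 8.57×10⁻⁵ s⁻¹
Height gradient: |∂Z/∂n| = 60 m / 586000 m = 1.02×10⁻⁴
On a pressure surface, geostrophic balance gives V_g = (g/f)|∂Z/∂n|:
V_g = 9.81 × 1.02×10⁻⁴ / 8.57×10⁻⁵ = 11.7 m/s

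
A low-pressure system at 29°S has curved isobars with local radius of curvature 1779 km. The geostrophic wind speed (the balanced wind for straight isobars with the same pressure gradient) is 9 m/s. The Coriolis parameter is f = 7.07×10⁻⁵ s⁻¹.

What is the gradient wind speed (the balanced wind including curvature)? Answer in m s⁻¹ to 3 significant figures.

Around a low, centrifugal force acts outward with Coriolis, so pressure-gradient force balances both:
(1/ρ)|∂P/∂n| = fV + V²/R  →  V² + fR·V − fR·V_g = 0
With fR = 7.07×10⁻⁵ × 1779×10³ m = 126 m/s:
V = [−fR + √((fR)² + 4 fR V_g)]/2 = [−126 + √(126² + 4×126×9)]/2 = 8.43 m/s
Subgeostrophic (V < V_g = 9 m/s), as expected around a low.

8.43 m s⁻¹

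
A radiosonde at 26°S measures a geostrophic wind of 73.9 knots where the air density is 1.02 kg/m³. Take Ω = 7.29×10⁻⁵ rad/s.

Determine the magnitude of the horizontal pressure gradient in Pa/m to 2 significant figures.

Coriolis parameter at 26°S:
f = 2Ω sin φ = 2 × 7.29×10⁻⁵ × sin 26° = 6.39×10⁻⁵ s⁻¹
Wind speed in SI: 73.9 knots = 38.0 m/s
Geostrophic balance rearranged: |∂P/∂n| = f ρ V_g
|∂P/∂n| = 6.39×10⁻⁵ × 1.02 × 38.0 = 2.48×10⁻³ Pa/m

2.5×10⁻³ Pa/m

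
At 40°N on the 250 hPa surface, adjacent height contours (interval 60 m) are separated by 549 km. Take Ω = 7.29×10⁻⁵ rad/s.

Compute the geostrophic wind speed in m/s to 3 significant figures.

Coriolis parameter at 40°N:
f = 2Ω sin φ = 2 × 7.29×10⁻⁵ × sin 40° = 9.37×10⁻⁵ s⁻¹
Height gradient: |∂Z/∂n| = 60 m / 549000 m = 1.09×10⁻⁴
On a pressure surface, geostrophic balance gives V_g = (g/f)|∂Z/∂n|:
V_g = 9.81 × 1.09×10⁻⁴ / 9.37×10⁻⁵ = 11.4 m/s

11.4 m/s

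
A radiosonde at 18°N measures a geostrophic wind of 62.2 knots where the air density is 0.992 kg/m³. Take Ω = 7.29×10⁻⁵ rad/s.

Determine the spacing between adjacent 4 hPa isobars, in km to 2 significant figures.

280 km

Coriolis parameter at 18°N:
f = 2Ω sin φ = 2 × 7.29×10⁻⁵ × sin 18° = 4.51×10⁻⁵ s⁻¹
Wind speed in SI: 62.2 knots = 32.0 m/s
Geostrophic balance rearranged: |∂P/∂n| = f ρ V_g
|∂P/∂n| = 4.51×10⁻⁵ × 0.992 × 32.0 = 1.43×10⁻³ Pa/m
Isobar spacing: Δn = ΔP/|∂P/∂n| = 400 Pa / 1.43×10⁻³ Pa/m = 279692 m ≈ 280 km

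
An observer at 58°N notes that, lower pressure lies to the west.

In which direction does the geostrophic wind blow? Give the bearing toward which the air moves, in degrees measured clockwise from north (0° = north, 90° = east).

000°

The pressure-gradient force points toward the west (bearing 270°).
Geostrophic balance: in the Northern Hemisphere the Coriolis force deflects motion to the right, so the geostrophic wind blows 90° to the right of the pressure-gradient force (low pressure on the left).
Rotating 270° by 90° clockwise gives 000° — the wind blows toward the north.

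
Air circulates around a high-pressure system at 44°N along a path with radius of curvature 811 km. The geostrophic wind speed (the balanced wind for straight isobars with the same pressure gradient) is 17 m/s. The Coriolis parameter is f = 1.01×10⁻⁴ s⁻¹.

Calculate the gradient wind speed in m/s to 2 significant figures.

24 m/s

Around a high, pressure-gradient force acts outward with centrifugal, so Coriolis balances both:
fV = (1/ρ)|∂P/∂n| + V²/R  →  V² − fR·V + fR·V_g = 0
With fR = 1.01×10⁻⁴ × 811×10³ m = 81.9 m/s:
V = [fR − √((fR)² − 4 fR V_g)]/2 = [81.9 − √(81.9² − 4×81.9×17)]/2 = 24.1 m/s
Supergeostrophic (V > V_g = 17 m/s), as expected around a high.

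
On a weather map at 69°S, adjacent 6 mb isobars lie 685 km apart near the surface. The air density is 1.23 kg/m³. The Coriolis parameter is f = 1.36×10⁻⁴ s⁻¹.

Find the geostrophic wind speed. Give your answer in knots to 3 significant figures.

10.2 knots

Pressure gradient: |∂P/∂n| = 600 Pa / 685000 m = 8.76×10⁻⁴ Pa/m
Geostrophic balance (pressure-gradient force = Coriolis force):
V_g = (1/(fρ)) |∂P/∂n| = 8.76×10⁻⁴ / (1.36×10⁻⁴ × 1.23) = 5.24 m/s
Converting: 5.24 m/s × 1.944 = 10.2 knots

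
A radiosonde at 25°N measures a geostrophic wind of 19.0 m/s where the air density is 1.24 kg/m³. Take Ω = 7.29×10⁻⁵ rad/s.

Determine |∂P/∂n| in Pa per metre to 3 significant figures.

1.45×10⁻³ Pa/m

Coriolis parameter at 25°N:
f = 2Ω sin φ = 2 × 7.29×10⁻⁵ × sin 25° = 6.16×10⁻⁵ s⁻¹
Geostrophic balance rearranged: |∂P/∂n| = f ρ V_g
|∂P/∂n| = 6.16×10⁻⁵ × 1.24 × 19.0 = 1.45×10⁻³ Pa/m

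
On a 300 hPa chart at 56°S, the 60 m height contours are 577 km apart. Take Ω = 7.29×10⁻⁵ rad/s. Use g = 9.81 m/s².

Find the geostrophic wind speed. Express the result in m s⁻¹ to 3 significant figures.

8.44 m s⁻¹

Coriolis parameter at 56°S:
f = 2Ω sin φ = 2 × 7.29×10⁻⁵ × sin 56° = 1.21×10⁻⁴ s⁻¹
Height gradient: |∂Z/∂n| = 60 m / 577000 m = 1.04×10⁻⁴
On a pressure surface, geostrophic balance gives V_g = (g/f)|∂Z/∂n|:
V_g = 9.81 × 1.04×10⁻⁴ / 1.21×10⁻⁴ = 8.44 m/s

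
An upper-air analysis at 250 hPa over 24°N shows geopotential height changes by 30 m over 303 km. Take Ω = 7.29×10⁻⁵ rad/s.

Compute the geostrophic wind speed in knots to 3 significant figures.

Coriolis parameter at 24°N:
f = 2Ω sin φ = 2 × 7.29×10⁻⁵ × sin 24° = 5.93×10⁻⁵ s⁻¹
Height gradient: |∂Z/∂n| = 30 m / 303000 m = 9.90×10⁻⁵
On a pressure surface, geostrophic balance gives V_g = (g/f)|∂Z/∂n|:
V_g = 9.81 × 9.90×10⁻⁵ / 5.93×10⁻⁵ = 16.4 m/s
Converting: 16.4 m/s × 1.944 = 31.8 knots

31.8 knots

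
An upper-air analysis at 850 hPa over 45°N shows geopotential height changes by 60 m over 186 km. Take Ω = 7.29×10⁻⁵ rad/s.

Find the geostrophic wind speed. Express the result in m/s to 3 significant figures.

Coriolis parameter at 45°N:
f = 2Ω sin φ = 2 × 7.29×10⁻⁵ × sin 45° = 1.03×10⁻⁴ s⁻¹
Height gradient: |∂Z/∂n| = 60 m / 186000 m = 3.23×10⁻⁴
On a pressure surface, geostrophic balance gives V_g = (g/f)|∂Z/∂n|:
V_g = 9.81 × 3.23×10⁻⁴ / 1.03×10⁻⁴ = 30.7 m/s

30.7 m/s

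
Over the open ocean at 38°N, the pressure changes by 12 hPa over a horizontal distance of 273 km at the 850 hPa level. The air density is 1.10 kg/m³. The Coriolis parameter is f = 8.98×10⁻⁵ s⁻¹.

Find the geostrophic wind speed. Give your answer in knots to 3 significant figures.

Pressure gradient: |∂P/∂n| = 1200 Pa / 273000 m = 4.40×10⁻³ Pa/m
Geostrophic balance (pressure-gradient force = Coriolis force):
V_g = (1/(fρ)) |∂P/∂n| = 4.40×10⁻³ / (8.98×10⁻⁵ × 1.10) = 44.5 m/s
Converting: 44.5 m/s × 1.944 = 86.5 knots

86.5 knots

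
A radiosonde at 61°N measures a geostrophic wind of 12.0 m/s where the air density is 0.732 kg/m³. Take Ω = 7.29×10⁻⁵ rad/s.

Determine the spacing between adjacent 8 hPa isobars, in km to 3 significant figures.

714 km

Coriolis parameter at 61°N:
f = 2Ω sin φ = 2 × 7.29×10⁻⁵ × sin 61° = 1.28×10⁻⁴ s⁻¹
Geostrophic balance rearranged: |∂P/∂n| = f ρ V_g
|∂P/∂n| = 1.28×10⁻⁴ × 0.732 × 12.0 = 1.12×10⁻³ Pa/m
Isobar spacing: Δn = ΔP/|∂P/∂n| = 800 Pa / 1.12×10⁻³ Pa/m = 714202 m ≈ 714 km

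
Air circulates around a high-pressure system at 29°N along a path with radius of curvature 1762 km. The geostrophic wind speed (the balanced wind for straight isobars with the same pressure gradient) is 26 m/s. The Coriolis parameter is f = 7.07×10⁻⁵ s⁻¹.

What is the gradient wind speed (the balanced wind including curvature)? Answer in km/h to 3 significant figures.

Around a high, pressure-gradient force acts outward with centrifugal, so Coriolis balances both:
fV = (1/ρ)|∂P/∂n| + V²/R  →  V² − fR·V + fR·V_g = 0
With fR = 7.07×10⁻⁵ × 1762×10³ m = 125 m/s:
V = [fR − √((fR)² − 4 fR V_g)]/2 = [125 − √(125² − 4×125×26)]/2 = 37 m/s
Supergeostrophic (V > V_g = 26 m/s), as expected around a high.
Converting: 37 m/s × 3.6 = 133 km/h

133 km/h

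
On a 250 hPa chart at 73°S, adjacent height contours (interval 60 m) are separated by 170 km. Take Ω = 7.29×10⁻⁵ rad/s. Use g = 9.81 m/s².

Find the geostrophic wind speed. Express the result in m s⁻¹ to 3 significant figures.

Coriolis parameter at 73°S:
f = 2Ω sin φ = 2 × 7.29×10⁻⁵ × sin 73° = 1.39×10⁻⁴ s⁻¹
Height gradient: |∂Z/∂n| = 60 m / 170000 m = 3.53×10⁻⁴
On a pressure surface, geostrophic balance gives V_g = (g/f)|∂Z/∂n|:
V_g = 9.81 × 3.53×10⁻⁴ / 1.39×10⁻⁴ = 24.8 m/s

24.8 m s⁻¹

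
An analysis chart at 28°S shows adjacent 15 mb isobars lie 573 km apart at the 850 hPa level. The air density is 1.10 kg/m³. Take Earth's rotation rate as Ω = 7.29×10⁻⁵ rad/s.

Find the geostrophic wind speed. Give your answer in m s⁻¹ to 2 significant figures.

Coriolis parameter at 28°S:
f = 2Ω sin φ = 2 × 7.29×10⁻⁵ × sin 28° = 6.84×10⁻⁵ s⁻¹
Pressure gradient: |∂P/∂n| = 1500 Pa / 573000 m = 2.62×10⁻³ Pa/m
Geostrophic balance (pressure-gradient force = Coriolis force):
V_g = (1/(fρ)) |∂P/∂n| = 2.62×10⁻³ / (6.84×10⁻⁵ × 1.10) = 34.8 m/s

35 m s⁻¹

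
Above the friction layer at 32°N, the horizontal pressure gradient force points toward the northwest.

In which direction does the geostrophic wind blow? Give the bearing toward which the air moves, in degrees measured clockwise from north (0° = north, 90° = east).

045°

The pressure-gradient force points toward the northwest (bearing 315°).
Geostrophic balance: in the Northern Hemisphere the Coriolis force deflects motion to the right, so the geostrophic wind blows 90° to the right of the pressure-gradient force (low pressure on the left).
Rotating 315° by 90° clockwise gives 045° — the wind blows toward the northeast.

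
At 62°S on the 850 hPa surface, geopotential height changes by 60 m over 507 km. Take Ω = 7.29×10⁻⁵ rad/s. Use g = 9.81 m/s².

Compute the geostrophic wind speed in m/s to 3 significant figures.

9.02 m/s

Coriolis parameter at 62°S:
f = 2Ω sin φ = 2 × 7.29×10⁻⁵ × sin 62° = 1.29×10⁻⁴ s⁻¹
Height gradient: |∂Z/∂n| = 60 m / 507000 m = 1.18×10⁻⁴
On a pressure surface, geostrophic balance gives V_g = (g/f)|∂Z/∂n|:
V_g = 9.81 × 1.18×10⁻⁴ / 1.29×10⁻⁴ = 9.02 m/s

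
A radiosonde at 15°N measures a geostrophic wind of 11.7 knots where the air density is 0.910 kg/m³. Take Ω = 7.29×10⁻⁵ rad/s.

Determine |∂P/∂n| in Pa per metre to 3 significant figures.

Coriolis parameter at 15°N:
f = 2Ω sin φ = 2 × 7.29×10⁻⁵ × sin 15° = 3.77×10⁻⁵ s⁻¹
Wind speed in SI: 11.7 knots = 6.02 m/s
Geostrophic balance rearranged: |∂P/∂n| = f ρ V_g
|∂P/∂n| = 3.77×10⁻⁵ × 0.910 × 6.02 = 2.07×10⁻⁴ Pa/m

2.07×10⁻⁴ Pa/m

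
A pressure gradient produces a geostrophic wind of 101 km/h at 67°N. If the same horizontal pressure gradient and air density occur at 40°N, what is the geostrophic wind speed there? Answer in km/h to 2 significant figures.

140 km/h

With the same pressure gradient and density, V_g ∝ 1/f ∝ 1/sin φ.
V₂ = V₁ · sin φ₁ / sin φ₂ = 101 × sin 67° / sin 40°
V₂ = 101 × 0.9205/0.6428 = 140 km/h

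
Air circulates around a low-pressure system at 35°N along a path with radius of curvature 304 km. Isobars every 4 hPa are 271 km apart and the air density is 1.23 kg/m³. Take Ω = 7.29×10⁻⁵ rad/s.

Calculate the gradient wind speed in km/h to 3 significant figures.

36.8 km/h

Coriolis parameter at 35°N:
f = 2Ω sin φ = 2 × 7.29×10⁻⁵ × sin 35° = 8.36×10⁻⁵ s⁻¹
Pressure gradient: |∂P/∂n| = 400 Pa / 271000 m = 1.48×10⁻³ Pa/m
Geostrophic speed: V_g = |∂P/∂n|/(fρ) = 1.48×10⁻³/(8.36×10⁻⁵ × 1.23) = 14.3 m/s
Around a low, centrifugal force acts outward with Coriolis, so pressure-gradient force balances both:
(1/ρ)|∂P/∂n| = fV + V²/R  →  V² + fR·V − fR·V_g = 0
With fR = 8.36×10⁻⁵ × 304×10³ m = 25.4 m/s:
V = [−fR + √((fR)² + 4 fR V_g)]/2 = [−25.4 + √(25.4² + 4×25.4×14.3)]/2 = 10.2 m/s
Subgeostrophic (V < V_g = 14.3 m/s), as expected around a low.
Converting: 10.2 m/s × 3.6 = 36.8 km/h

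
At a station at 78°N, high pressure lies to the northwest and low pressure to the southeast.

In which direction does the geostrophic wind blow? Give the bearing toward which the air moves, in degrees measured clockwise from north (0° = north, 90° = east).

225°

The pressure-gradient force points toward the southeast (bearing 135°).
Geostrophic balance: in the Northern Hemisphere the Coriolis force deflects motion to the right, so the geostrophic wind blows 90° to the right of the pressure-gradient force (low pressure on the left).
Rotating 135° by 90° clockwise gives 225° — the wind blows toward the southwest.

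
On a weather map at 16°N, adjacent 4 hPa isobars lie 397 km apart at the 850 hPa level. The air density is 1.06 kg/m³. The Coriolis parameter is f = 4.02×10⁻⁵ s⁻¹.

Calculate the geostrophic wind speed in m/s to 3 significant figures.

23.6 m/s

Pressure gradient: |∂P/∂n| = 400 Pa / 397000 m = 1.01×10⁻³ Pa/m
Geostrophic balance (pressure-gradient force = Coriolis force):
V_g = (1/(fρ)) |∂P/∂n| = 1.01×10⁻³ / (4.02×10⁻⁵ × 1.06) = 23.6 m/s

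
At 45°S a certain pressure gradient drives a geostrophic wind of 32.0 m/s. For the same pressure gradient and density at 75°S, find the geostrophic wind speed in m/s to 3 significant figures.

With the same pressure gradient and density, V_g ∝ 1/f ∝ 1/sin φ.
V₂ = V₁ · sin φ₁ / sin φ₂ = 32.0 × sin 45° / sin 75°
V₂ = 32.0 × 0.7071/0.9659 = 23.4 m/s

23.4 m/s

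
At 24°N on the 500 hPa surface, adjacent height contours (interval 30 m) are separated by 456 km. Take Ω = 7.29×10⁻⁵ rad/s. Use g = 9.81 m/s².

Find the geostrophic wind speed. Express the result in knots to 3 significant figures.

Coriolis parameter at 24°N:
f = 2Ω sin φ = 2 × 7.29×10⁻⁵ × sin 24° = 5.93×10⁻⁵ s⁻¹
Height gradient: |∂Z/∂n| = 30 m / 456000 m = 6.58×10⁻⁵
On a pressure surface, geostrophic balance gives V_g = (g/f)|∂Z/∂n|:
V_g = 9.81 × 6.58×10⁻⁵ / 5.93×10⁻⁵ = 10.9 m/s
Converting: 10.9 m/s × 1.944 = 21.2 knots

21.2 knots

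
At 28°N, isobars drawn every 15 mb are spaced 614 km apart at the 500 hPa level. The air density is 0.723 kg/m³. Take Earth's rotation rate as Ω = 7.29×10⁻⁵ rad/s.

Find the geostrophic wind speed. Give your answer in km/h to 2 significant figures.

Coriolis parameter at 28°N:
f = 2Ω sin φ = 2 × 7.29×10⁻⁵ × sin 28° = 6.84×10⁻⁵ s⁻¹
Pressure gradient: |∂P/∂n| = 1500 Pa / 614000 m = 2.44×10⁻³ Pa/m
Geostrophic balance (pressure-gradient force = Coriolis force):
V_g = (1/(fρ)) |∂P/∂n| = 2.44×10⁻³ / (6.84×10⁻⁵ × 0.723) = 49.4 m/s
Converting: 49.4 m/s × 3.6 = 180 km/h

180 km/h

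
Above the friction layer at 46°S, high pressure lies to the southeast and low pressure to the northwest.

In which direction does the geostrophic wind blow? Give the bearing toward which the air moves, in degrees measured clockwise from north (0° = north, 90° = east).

The pressure-gradient force points toward the northwest (bearing 315°).
Geostrophic balance: in the Southern Hemisphere the Coriolis force deflects motion to the left, so the geostrophic wind blows 90° to the left of the pressure-gradient force (low pressure on the right).
Rotating 315° by 90° counterclockwise gives 225° — the wind blows toward the southwest.

225°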